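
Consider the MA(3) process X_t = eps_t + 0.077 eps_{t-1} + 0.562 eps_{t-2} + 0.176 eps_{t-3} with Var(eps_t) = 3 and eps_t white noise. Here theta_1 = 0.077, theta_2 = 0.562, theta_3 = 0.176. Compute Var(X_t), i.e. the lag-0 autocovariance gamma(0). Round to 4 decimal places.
\gamma(0) = 4.0582

For an MA(q) process X_t = eps_t + sum_i theta_i eps_{t-i} with
Var(eps_t) = sigma^2, the variance is
  gamma(0) = sigma^2 * (1 + sum_i theta_i^2).
  sum_i theta_i^2 = (0.077)^2 + (0.562)^2 + (0.176)^2 = 0.005929 + 0.315844 + 0.030976 = 0.352749.
  gamma(0) = 3 * (1 + 0.352749) = 3 * 1.352749 = 4.058247, which rounds to 4.0582.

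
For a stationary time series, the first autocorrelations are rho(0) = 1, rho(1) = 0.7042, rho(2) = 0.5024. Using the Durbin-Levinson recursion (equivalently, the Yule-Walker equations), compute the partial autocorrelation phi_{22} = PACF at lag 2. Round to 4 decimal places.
\phi_{22} = 0.0129

The PACF at lag k is phi_{kk}, the last component of the solution
to the Yule-Walker system G_k phi = r_k where
  (G_k)_{ij} = rho(|i - j|), (r_k)_i = rho(i), i,j = 1..k.
Equivalently, Durbin-Levinson gives phi_{kk} iteratively:
  phi_{11} = rho(1)
  phi_{kk} = [rho(k) - sum_{j=1..k-1} phi_{k-1,j} rho(k-j)]
            / [1 - sum_{j=1..k-1} phi_{k-1,j} rho(j)],
  phi_{k,j} = phi_{k-1,j} - phi_{kk} phi_{k-1,k-j},  j = 1..k-1.
Step k = 1:
  phi_11 = rho(1) = 0.7042.
Step k = 2:
  phi_22 = [rho(2) - phi_11 rho(1)] / [1 - phi_11 rho(1)] = [0.5024 - (0.7042)(0.7042)] / [1 - (0.7042)(0.7042)]
         = 0.00650236 / 0.50410236 = 0.0129.
Therefore phi_{22} = 0.0129.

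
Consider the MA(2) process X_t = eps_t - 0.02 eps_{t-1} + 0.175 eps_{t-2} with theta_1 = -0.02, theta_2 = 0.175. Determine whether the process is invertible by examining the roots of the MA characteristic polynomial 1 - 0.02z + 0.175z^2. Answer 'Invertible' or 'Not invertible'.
\text{Invertible}

The MA(q) characteristic polynomial is P(z) = 1 - 0.02z + 0.175z^2.
Invertibility requires all roots to lie outside the unit circle, i.e. |z| > 1 for every root.
Set 1 + (-0.02) z + (0.175) z^2 = 0, i.e. a z^2 + b z + c = 0 with a = 0.175, b = -0.02, c = 1.
Discriminant D = b^2 - 4ac = (-0.02)^2 - 4*(0.175)*1 = 0.0004 - (0.7) = -0.6996.
D < 0, so the roots are the complex-conjugate pair z = (-b +/- i sqrt(-D)) / (2a) = 0.0571 +/- 2.3898i.
For a conjugate pair |z|^2 = z * conj(z) = (product of roots) = c/a = 1/(0.175) = 5.714286, so |z| = sqrt(5.714286) = 2.3905 for both roots.
Moduli of all roots: 2.3905, 2.3905.
All moduli strictly greater than 1? Yes.
Verdict: Invertible.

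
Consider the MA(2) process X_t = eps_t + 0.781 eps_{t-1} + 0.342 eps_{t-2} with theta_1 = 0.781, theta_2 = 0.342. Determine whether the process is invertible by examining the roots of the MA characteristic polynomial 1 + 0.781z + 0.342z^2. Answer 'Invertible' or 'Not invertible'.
\text{Invertible}

The MA(q) characteristic polynomial is P(z) = 1 + 0.781z + 0.342z^2.
Invertibility requires all roots to lie outside the unit circle, i.e. |z| > 1 for every root.
Set 1 + (0.781) z + (0.342) z^2 = 0, i.e. a z^2 + b z + c = 0 with a = 0.342, b = 0.781, c = 1.
Discriminant D = b^2 - 4ac = (0.781)^2 - 4*(0.342)*1 = 0.609961 - (1.368) = -0.758039.
D < 0, so the roots are the complex-conjugate pair z = (-b +/- i sqrt(-D)) / (2a) = -1.1418 +/- 1.2729i.
For a conjugate pair |z|^2 = z * conj(z) = (product of roots) = c/a = 1/(0.342) = 2.923977, so |z| = sqrt(2.923977) = 1.71 for both roots.
Moduli of all roots: 1.7100, 1.7100.
All moduli strictly greater than 1? Yes.
Verdict: Invertible.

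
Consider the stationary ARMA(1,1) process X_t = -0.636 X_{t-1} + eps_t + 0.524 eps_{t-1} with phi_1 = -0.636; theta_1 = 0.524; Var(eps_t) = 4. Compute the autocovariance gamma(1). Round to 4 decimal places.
\gamma(1) = -0.5016

Multiply the model equation by X_{t-k} and take expectations. With theta_0 = psi_0 = 1 and psi_j the MA(infinity) weights, this gives
  gamma(k) - sum_i phi_i gamma(k-i) = c_k,
  c_k = sigma^2 * sum_{j=k..q} theta_j psi_{j-k}   (c_k = 0 for k > q),
using gamma(-m) = gamma(m).
psi-weights needed (psi_j = theta_j + sum_i phi_i psi_{j-i}):
  psi_1 = theta_1 + phi_1 = 0.524 + (-0.636) = -0.112
Right-hand sides:
  c_0 = sigma^2 (1 + theta_1 psi_1) = 4 * (1 + (0.524)(-0.112)) = 4 * 0.941312 = 3.765248
  c_1 = sigma^2 theta_1 = 4 * (0.524) = 2.096
  c_2 = 0
Equations for k = 0 and k = 1 (AR order 1):
  gamma(0) = phi_1 gamma(1) + c_0
  gamma(1) = phi_1 gamma(0) + c_1
Substituting the second into the first: gamma(0) (1 - phi_1^2) = c_0 + phi_1 c_1, so
  gamma(0) = (c_0 + phi_1 c_1) / (1 - phi_1^2) = (3.765248 + (-0.636)(2.096)) / (1 - (-0.636)^2) = 2.432192 / 0.595504 = 4.084258.
  gamma(1) = phi_1 gamma(0) + c_1 = (-0.636)(4.084258) + (2.096) = -0.501588.
Therefore gamma(1) = -0.5016 (to 4 decimal places).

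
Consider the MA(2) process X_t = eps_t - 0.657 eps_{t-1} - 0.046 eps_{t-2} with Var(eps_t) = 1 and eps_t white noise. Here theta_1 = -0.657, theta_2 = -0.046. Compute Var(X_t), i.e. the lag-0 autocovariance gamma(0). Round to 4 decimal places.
\gamma(0) = 1.4338

For an MA(q) process X_t = eps_t + sum_i theta_i eps_{t-i} with
Var(eps_t) = sigma^2, the variance is
  gamma(0) = sigma^2 * (1 + sum_i theta_i^2).
  sum_i theta_i^2 = (-0.657)^2 + (-0.046)^2 = 0.431649 + 0.002116 = 0.433765.
  gamma(0) = 1 * (1 + 0.433765) = 1 * 1.433765 = 1.433765, which rounds to 1.4338.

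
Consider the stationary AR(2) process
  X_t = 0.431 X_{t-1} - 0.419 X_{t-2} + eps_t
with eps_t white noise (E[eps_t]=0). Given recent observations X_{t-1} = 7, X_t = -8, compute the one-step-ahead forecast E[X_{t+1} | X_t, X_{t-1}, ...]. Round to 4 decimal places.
E[X_{t+1} \mid \mathcal F_t] = -6.3810

For an AR(p) model X_t = c + sum_i phi_i X_{t-i} + eps_t, the
one-step-ahead conditional mean is
  E[X_{t+1} | X_t, ...] = c + sum_i phi_i X_{t+1-i}.
Substitute known values:
  E[X_{t+1} | ...] = (0.431) * (-8) + (-0.419) * (7)
                   = -6.3810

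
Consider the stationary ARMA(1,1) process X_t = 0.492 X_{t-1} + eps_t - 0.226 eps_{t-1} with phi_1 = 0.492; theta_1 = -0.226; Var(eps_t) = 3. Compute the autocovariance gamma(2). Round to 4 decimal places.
\gamma(2) = 0.4604

Multiply the model equation by X_{t-k} and take expectations. With theta_0 = psi_0 = 1 and psi_j the MA(infinity) weights, this gives
  gamma(k) - sum_i phi_i gamma(k-i) = c_k,
  c_k = sigma^2 * sum_{j=k..q} theta_j psi_{j-k}   (c_k = 0 for k > q),
using gamma(-m) = gamma(m).
psi-weights needed (psi_j = theta_j + sum_i phi_i psi_{j-i}):
  psi_1 = theta_1 + phi_1 = -0.226 + (0.492) = 0.266
Right-hand sides:
  c_0 = sigma^2 (1 + theta_1 psi_1) = 3 * (1 + (-0.226)(0.266)) = 3 * 0.939884 = 2.819652
  c_1 = sigma^2 theta_1 = 3 * (-0.226) = -0.678
  c_2 = 0
Equations for k = 0 and k = 1 (AR order 1):
  gamma(0) = phi_1 gamma(1) + c_0
  gamma(1) = phi_1 gamma(0) + c_1
Substituting the second into the first: gamma(0) (1 - phi_1^2) = c_0 + phi_1 c_1, so
  gamma(0) = (c_0 + phi_1 c_1) / (1 - phi_1^2) = (2.819652 + (0.492)(-0.678)) / (1 - (0.492)^2) = 2.486076 / 0.757936 = 3.280061.
  gamma(1) = phi_1 gamma(0) + c_1 = (0.492)(3.280061) + (-0.678) = 0.93579.
For k = 2 (> q): gamma(2) = phi_1 gamma(1) = (0.492)(0.93579) = 0.460409.
Therefore gamma(2) = 0.4604 (to 4 decimal places).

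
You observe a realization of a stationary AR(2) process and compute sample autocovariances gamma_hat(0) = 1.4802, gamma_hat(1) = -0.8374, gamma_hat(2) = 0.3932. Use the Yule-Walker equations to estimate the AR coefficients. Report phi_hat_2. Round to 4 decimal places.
\hat\phi_{2} = -0.0800

The Yule-Walker equations for an AR(p) process read, in matrix form,
  Gamma_p phi = r_p,   with   (Gamma_p)_{ij} = gamma(|i - j|),
                       (r_p)_i = gamma(i),   i,j = 1..p.
Substitute the sample gammas (Toeplitz matrix and right-hand side of size 2):
  Gamma_p = [[1.4802, -0.8374], [-0.8374, 1.4802]]
  r_p     = [-0.8374, 0.3932]
Written out:
  1.4802 phi_1 - 0.8374 phi_2 = -0.8374
  -0.8374 phi_1 + 1.4802 phi_2 = 0.3932
Solve by Cramer's rule:
  det = gamma(0)^2 - gamma(1)^2 = (1.4802)^2 - (-0.8374)^2 = 2.19099204 - 0.70123876 = 1.48975328
  phi_hat_1 = [gamma(1) gamma(0) - gamma(1) gamma(2)] / det = [(-0.8374)(1.4802) - (-0.8374)(0.3932)] / 1.48975328 = -0.9102538 / 1.48975328 = -0.611
  phi_hat_2 = [gamma(0) gamma(2) - gamma(1)^2] / det = [(1.4802)(0.3932) - (-0.8374)^2] / 1.48975328 = -0.11922412 / 1.48975328 = -0.08
So phi_hat = [-0.6110, -0.0800].
Therefore phi_hat_2 = -0.0800.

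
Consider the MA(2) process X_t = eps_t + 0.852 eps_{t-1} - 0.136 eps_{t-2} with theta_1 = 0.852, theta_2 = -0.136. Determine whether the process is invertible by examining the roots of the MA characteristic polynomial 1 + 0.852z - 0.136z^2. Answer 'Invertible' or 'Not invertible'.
\text{Invertible}

The MA(q) characteristic polynomial is P(z) = 1 + 0.852z - 0.136z^2.
Invertibility requires all roots to lie outside the unit circle, i.e. |z| > 1 for every root.
Set 1 + (0.852) z + (-0.136) z^2 = 0, i.e. a z^2 + b z + c = 0 with a = -0.136, b = 0.852, c = 1.
Discriminant D = b^2 - 4ac = (0.852)^2 - 4*(-0.136)*1 = 0.725904 - (-0.544) = 1.269904.
D >= 0, so the roots are real: z = (-b +/- sqrt(D)) / (2a) = (-0.852 +/- 1.1269) / (-0.272).
  z_1 = (-0.852 + 1.1269) / (-0.272) = -1.0107,   |z_1| = 1.0107.
  z_2 = (-0.852 - 1.1269) / (-0.272) = 7.2754,   |z_2| = 7.2754.
Moduli of all roots: 1.0107, 7.2754.
All moduli strictly greater than 1? Yes.
Verdict: Invertible.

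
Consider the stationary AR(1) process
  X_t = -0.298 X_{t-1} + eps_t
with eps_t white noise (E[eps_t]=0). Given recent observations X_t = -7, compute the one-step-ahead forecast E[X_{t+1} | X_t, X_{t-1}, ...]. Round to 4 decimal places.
E[X_{t+1} \mid \mathcal F_t] = 2.0860

For an AR(p) model X_t = c + sum_i phi_i X_{t-i} + eps_t, the
one-step-ahead conditional mean is
  E[X_{t+1} | X_t, ...] = c + sum_i phi_i X_{t+1-i}.
Substitute known values:
  E[X_{t+1} | ...] = (-0.298) * (-7)
                   = 2.0860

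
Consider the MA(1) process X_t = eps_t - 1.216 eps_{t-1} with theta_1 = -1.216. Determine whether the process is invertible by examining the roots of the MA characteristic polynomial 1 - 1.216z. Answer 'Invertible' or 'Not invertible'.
\text{Not invertible}

The MA(q) characteristic polynomial is P(z) = 1 - 1.216z.
Invertibility requires all roots to lie outside the unit circle, i.e. |z| > 1 for every root.
This is linear in z: 1 + (-1.216) z = 0  =>  z = -1/(-1.216) = 0.822368,  |z| = 0.822368.
Moduli of all roots: 0.8224.
All moduli strictly greater than 1? No.
Verdict: Not invertible.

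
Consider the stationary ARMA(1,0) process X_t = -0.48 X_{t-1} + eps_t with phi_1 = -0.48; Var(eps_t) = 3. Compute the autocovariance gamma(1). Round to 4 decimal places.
\gamma(1) = -1.8711

Multiply the model equation by X_{t-k} and take expectations. With theta_0 = psi_0 = 1 and psi_j the MA(infinity) weights, this gives
  gamma(k) - sum_i phi_i gamma(k-i) = c_k,
  c_k = sigma^2 * sum_{j=k..q} theta_j psi_{j-k}   (c_k = 0 for k > q),
using gamma(-m) = gamma(m).
Pure AR (q = 0): c_0 = sigma^2 = 3, c_k = 0 for k >= 1.
Equations for k = 0 and k = 1 (AR order 1):
  gamma(0) = phi_1 gamma(1) + c_0
  gamma(1) = phi_1 gamma(0) + c_1
Substituting the second into the first: gamma(0) (1 - phi_1^2) = c_0 + phi_1 c_1, so
  gamma(0) = c_0 / (1 - phi_1^2) = 3 / (1 - (-0.48)^2) = 3 / 0.7696 = 3.898129.
  gamma(1) = phi_1 gamma(0) = (-0.48)(3.898129) = -1.871102.
Therefore gamma(1) = -1.8711 (to 4 decimal places).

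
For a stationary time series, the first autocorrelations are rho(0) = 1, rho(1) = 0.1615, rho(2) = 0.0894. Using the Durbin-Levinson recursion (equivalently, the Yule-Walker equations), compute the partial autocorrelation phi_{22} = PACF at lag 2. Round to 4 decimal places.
\phi_{22} = 0.0650

The PACF at lag k is phi_{kk}, the last component of the solution
to the Yule-Walker system G_k phi = r_k where
  (G_k)_{ij} = rho(|i - j|), (r_k)_i = rho(i), i,j = 1..k.
Equivalently, Durbin-Levinson gives phi_{kk} iteratively:
  phi_{11} = rho(1)
  phi_{kk} = [rho(k) - sum_{j=1..k-1} phi_{k-1,j} rho(k-j)]
            / [1 - sum_{j=1..k-1} phi_{k-1,j} rho(j)],
  phi_{k,j} = phi_{k-1,j} - phi_{kk} phi_{k-1,k-j},  j = 1..k-1.
Step k = 1:
  phi_11 = rho(1) = 0.1615.
Step k = 2:
  phi_22 = [rho(2) - phi_11 rho(1)] / [1 - phi_11 rho(1)] = [0.0894 - (0.1615)(0.1615)] / [1 - (0.1615)(0.1615)]
         = 0.06331775 / 0.97391775 = 0.065.
Therefore phi_{22} = 0.0650.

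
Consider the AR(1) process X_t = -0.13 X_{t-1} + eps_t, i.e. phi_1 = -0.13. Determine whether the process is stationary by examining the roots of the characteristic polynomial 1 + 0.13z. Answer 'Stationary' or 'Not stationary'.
\text{Stationary}

The AR(p) characteristic polynomial is P(z) = 1 + 0.13z.
Stationarity requires all roots to lie outside the unit circle, i.e. |z| > 1 for every root.
This is linear in z: 1 + (0.13) z = 0  =>  z = -1/(0.13) = -7.692308,  |z| = 7.692308.
Moduli of all roots: 7.6923.
All moduli strictly greater than 1? Yes.
Verdict: Stationary.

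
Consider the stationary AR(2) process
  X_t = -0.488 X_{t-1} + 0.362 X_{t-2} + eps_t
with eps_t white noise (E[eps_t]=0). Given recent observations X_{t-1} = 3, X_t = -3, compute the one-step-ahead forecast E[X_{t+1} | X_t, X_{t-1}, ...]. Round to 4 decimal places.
E[X_{t+1} \mid \mathcal F_t] = 2.5500

For an AR(p) model X_t = c + sum_i phi_i X_{t-i} + eps_t, the
one-step-ahead conditional mean is
  E[X_{t+1} | X_t, ...] = c + sum_i phi_i X_{t+1-i}.
Substitute known values:
  E[X_{t+1} | ...] = (-0.488) * (-3) + (0.362) * (3)
                   = 2.5500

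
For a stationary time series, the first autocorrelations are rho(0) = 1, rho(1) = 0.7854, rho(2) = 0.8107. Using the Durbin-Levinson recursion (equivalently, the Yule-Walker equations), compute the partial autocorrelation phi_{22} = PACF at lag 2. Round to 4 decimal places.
\phi_{22} = 0.5059

The PACF at lag k is phi_{kk}, the last component of the solution
to the Yule-Walker system G_k phi = r_k where
  (G_k)_{ij} = rho(|i - j|), (r_k)_i = rho(i), i,j = 1..k.
Equivalently, Durbin-Levinson gives phi_{kk} iteratively:
  phi_{11} = rho(1)
  phi_{kk} = [rho(k) - sum_{j=1..k-1} phi_{k-1,j} rho(k-j)]
            / [1 - sum_{j=1..k-1} phi_{k-1,j} rho(j)],
  phi_{k,j} = phi_{k-1,j} - phi_{kk} phi_{k-1,k-j},  j = 1..k-1.
Step k = 1:
  phi_11 = rho(1) = 0.7854.
Step k = 2:
  phi_22 = [rho(2) - phi_11 rho(1)] / [1 - phi_11 rho(1)] = [0.8107 - (0.7854)(0.7854)] / [1 - (0.7854)(0.7854)]
         = 0.19384684 / 0.38314684 = 0.5059.
Therefore phi_{22} = 0.5059.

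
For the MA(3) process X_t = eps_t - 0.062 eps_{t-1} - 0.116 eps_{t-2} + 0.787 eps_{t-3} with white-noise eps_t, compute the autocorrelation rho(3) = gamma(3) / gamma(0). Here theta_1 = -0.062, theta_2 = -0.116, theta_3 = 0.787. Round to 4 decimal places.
\rho(3) = 0.4809

For an MA(q) process with theta_0 = 1, the autocovariance is
  gamma(k) = sigma^2 * sum_{i=0..q-k} theta_i * theta_{i+k},
and rho(k) = gamma(k) / gamma(0). Sigma^2 cancels.
  numerator   = (1)*(0.787) = 0.787.
  denominator = (1)^2 + (-0.062)^2 + (-0.116)^2 + (0.787)^2 = 1.636669.
  rho(3) = 0.787 / 1.636669 = 0.4809.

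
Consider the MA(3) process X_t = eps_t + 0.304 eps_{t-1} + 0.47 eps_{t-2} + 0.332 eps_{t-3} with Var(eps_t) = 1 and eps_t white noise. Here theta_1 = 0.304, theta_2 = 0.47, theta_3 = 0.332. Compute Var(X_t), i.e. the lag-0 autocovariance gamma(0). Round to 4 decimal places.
\gamma(0) = 1.4235

For an MA(q) process X_t = eps_t + sum_i theta_i eps_{t-i} with
Var(eps_t) = sigma^2, the variance is
  gamma(0) = sigma^2 * (1 + sum_i theta_i^2).
  sum_i theta_i^2 = (0.304)^2 + (0.47)^2 + (0.332)^2 = 0.092416 + 0.2209 + 0.110224 = 0.42354.
  gamma(0) = 1 * (1 + 0.42354) = 1 * 1.42354 = 1.42354, which rounds to 1.4235.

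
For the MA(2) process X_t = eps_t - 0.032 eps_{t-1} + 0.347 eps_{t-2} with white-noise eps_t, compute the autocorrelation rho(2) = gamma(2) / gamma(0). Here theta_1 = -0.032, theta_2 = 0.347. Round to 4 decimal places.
\rho(2) = 0.3094

For an MA(q) process with theta_0 = 1, the autocovariance is
  gamma(k) = sigma^2 * sum_{i=0..q-k} theta_i * theta_{i+k},
and rho(k) = gamma(k) / gamma(0). Sigma^2 cancels.
  numerator   = (1)*(0.347) = 0.347.
  denominator = (1)^2 + (-0.032)^2 + (0.347)^2 = 1.121433.
  rho(2) = 0.347 / 1.121433 = 0.3094.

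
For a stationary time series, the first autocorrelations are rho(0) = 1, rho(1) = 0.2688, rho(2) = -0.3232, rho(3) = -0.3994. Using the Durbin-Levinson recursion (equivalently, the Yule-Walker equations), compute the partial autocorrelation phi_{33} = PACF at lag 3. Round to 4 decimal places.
\phi_{33} = -0.2120

The PACF at lag k is phi_{kk}, the last component of the solution
to the Yule-Walker system G_k phi = r_k where
  (G_k)_{ij} = rho(|i - j|), (r_k)_i = rho(i), i,j = 1..k.
Equivalently, Durbin-Levinson gives phi_{kk} iteratively:
  phi_{11} = rho(1)
  phi_{kk} = [rho(k) - sum_{j=1..k-1} phi_{k-1,j} rho(k-j)]
            / [1 - sum_{j=1..k-1} phi_{k-1,j} rho(j)],
  phi_{k,j} = phi_{k-1,j} - phi_{kk} phi_{k-1,k-j},  j = 1..k-1.
Step k = 1:
  phi_11 = rho(1) = 0.2688.
Step k = 2:
  phi_22 = [rho(2) - phi_11 rho(1)] / [1 - phi_11 rho(1)] = [-0.3232 - (0.2688)(0.2688)] / [1 - (0.2688)(0.2688)]
         = -0.39545344 / 0.92774656 = -0.426252.
  Update: phi_21 = phi_11 - phi_22 phi_11 = 0.2688 - (-0.426252)(0.2688) = 0.383376.
Step k = 3:
  phi_33 = [rho(3) - phi_21 rho(2) - phi_22 rho(1)] / [1 - phi_21 rho(1) - phi_22 rho(2)]
    numerator   = -0.3994 - (0.383376)(-0.3232) - (-0.426252)(0.2688) = -0.16091631
    denominator = 1 - (0.383376)(0.2688) - (-0.426252)(-0.3232) = 0.75918391
  phi_33 = -0.16091631 / 0.75918391 = -0.212.
Therefore phi_{33} = -0.2120.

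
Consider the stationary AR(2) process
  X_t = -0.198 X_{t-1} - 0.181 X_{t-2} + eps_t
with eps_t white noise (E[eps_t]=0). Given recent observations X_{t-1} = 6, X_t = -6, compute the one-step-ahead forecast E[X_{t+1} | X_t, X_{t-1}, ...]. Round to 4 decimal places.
E[X_{t+1} \mid \mathcal F_t] = 0.1020

For an AR(p) model X_t = c + sum_i phi_i X_{t-i} + eps_t, the
one-step-ahead conditional mean is
  E[X_{t+1} | X_t, ...] = c + sum_i phi_i X_{t+1-i}.
Substitute known values:
  E[X_{t+1} | ...] = (-0.198) * (-6) + (-0.181) * (6)
                   = 0.1020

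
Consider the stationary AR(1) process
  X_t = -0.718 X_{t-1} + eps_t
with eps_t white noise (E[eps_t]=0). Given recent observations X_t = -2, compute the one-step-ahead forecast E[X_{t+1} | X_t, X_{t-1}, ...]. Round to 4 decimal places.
E[X_{t+1} \mid \mathcal F_t] = 1.4360

For an AR(p) model X_t = c + sum_i phi_i X_{t-i} + eps_t, the
one-step-ahead conditional mean is
  E[X_{t+1} | X_t, ...] = c + sum_i phi_i X_{t+1-i}.
Substitute known values:
  E[X_{t+1} | ...] = (-0.718) * (-2)
                   = 1.4360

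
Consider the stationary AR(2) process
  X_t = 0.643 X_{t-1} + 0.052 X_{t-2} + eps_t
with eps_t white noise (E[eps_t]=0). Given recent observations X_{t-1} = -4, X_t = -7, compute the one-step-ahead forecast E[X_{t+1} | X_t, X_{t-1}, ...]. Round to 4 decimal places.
E[X_{t+1} \mid \mathcal F_t] = -4.7090

For an AR(p) model X_t = c + sum_i phi_i X_{t-i} + eps_t, the
one-step-ahead conditional mean is
  E[X_{t+1} | X_t, ...] = c + sum_i phi_i X_{t+1-i}.
Substitute known values:
  E[X_{t+1} | ...] = (0.643) * (-7) + (0.052) * (-4)
                   = -4.7090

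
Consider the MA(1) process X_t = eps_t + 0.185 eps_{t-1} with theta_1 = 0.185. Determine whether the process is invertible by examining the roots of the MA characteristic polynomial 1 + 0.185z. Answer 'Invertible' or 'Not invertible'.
\text{Invertible}

The MA(q) characteristic polynomial is P(z) = 1 + 0.185z.
Invertibility requires all roots to lie outside the unit circle, i.e. |z| > 1 for every root.
This is linear in z: 1 + (0.185) z = 0  =>  z = -1/(0.185) = -5.405405,  |z| = 5.405405.
Moduli of all roots: 5.4054.
All moduli strictly greater than 1? Yes.
Verdict: Invertible.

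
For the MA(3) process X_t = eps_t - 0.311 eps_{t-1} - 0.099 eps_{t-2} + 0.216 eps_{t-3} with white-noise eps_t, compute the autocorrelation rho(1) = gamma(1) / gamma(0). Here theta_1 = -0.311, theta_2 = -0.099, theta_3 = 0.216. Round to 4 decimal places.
\rho(1) = -0.2615

For an MA(q) process with theta_0 = 1, the autocovariance is
  gamma(k) = sigma^2 * sum_{i=0..q-k} theta_i * theta_{i+k},
and rho(k) = gamma(k) / gamma(0). Sigma^2 cancels.
  numerator   = (1)*(-0.311) + (-0.311)*(-0.099) + (-0.099)*(0.216) = -0.301595.
  denominator = (1)^2 + (-0.311)^2 + (-0.099)^2 + (0.216)^2 = 1.153178.
  rho(1) = -0.301595 / 1.153178 = -0.2615.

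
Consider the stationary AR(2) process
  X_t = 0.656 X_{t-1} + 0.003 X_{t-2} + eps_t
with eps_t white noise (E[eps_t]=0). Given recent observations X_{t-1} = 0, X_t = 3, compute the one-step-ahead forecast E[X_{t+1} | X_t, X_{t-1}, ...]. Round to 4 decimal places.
E[X_{t+1} \mid \mathcal F_t] = 1.9680

For an AR(p) model X_t = c + sum_i phi_i X_{t-i} + eps_t, the
one-step-ahead conditional mean is
  E[X_{t+1} | X_t, ...] = c + sum_i phi_i X_{t+1-i}.
Substitute known values:
  E[X_{t+1} | ...] = (0.656) * (3) + (0.003) * (0)
                   = 1.9680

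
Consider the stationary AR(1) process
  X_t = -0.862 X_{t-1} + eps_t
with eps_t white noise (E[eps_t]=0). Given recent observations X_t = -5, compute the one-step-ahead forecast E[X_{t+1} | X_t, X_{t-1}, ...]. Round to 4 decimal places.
E[X_{t+1} \mid \mathcal F_t] = 4.3100

For an AR(p) model X_t = c + sum_i phi_i X_{t-i} + eps_t, the
one-step-ahead conditional mean is
  E[X_{t+1} | X_t, ...] = c + sum_i phi_i X_{t+1-i}.
Substitute known values:
  E[X_{t+1} | ...] = (-0.862) * (-5)
                   = 4.3100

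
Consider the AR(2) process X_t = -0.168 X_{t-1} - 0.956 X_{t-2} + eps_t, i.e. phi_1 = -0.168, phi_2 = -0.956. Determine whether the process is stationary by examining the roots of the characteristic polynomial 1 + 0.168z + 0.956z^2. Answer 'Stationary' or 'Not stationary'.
\text{Stationary}

The AR(p) characteristic polynomial is P(z) = 1 + 0.168z + 0.956z^2.
Stationarity requires all roots to lie outside the unit circle, i.e. |z| > 1 for every root.
Set 1 + (0.168) z + (0.956) z^2 = 0, i.e. a z^2 + b z + c = 0 with a = 0.956, b = 0.168, c = 1.
Discriminant D = b^2 - 4ac = (0.168)^2 - 4*(0.956)*1 = 0.028224 - (3.824) = -3.795776.
D < 0, so the roots are the complex-conjugate pair z = (-b +/- i sqrt(-D)) / (2a) = -0.0879 +/- 1.019i.
For a conjugate pair |z|^2 = z * conj(z) = (product of roots) = c/a = 1/(0.956) = 1.046025, so |z| = sqrt(1.046025) = 1.0228 for both roots.
Moduli of all roots: 1.0228, 1.0228.
All moduli strictly greater than 1? Yes.
Verdict: Stationary.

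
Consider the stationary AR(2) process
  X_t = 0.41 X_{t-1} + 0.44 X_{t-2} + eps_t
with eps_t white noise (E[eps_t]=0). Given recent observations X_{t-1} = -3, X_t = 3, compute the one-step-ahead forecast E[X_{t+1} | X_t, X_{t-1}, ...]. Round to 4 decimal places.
E[X_{t+1} \mid \mathcal F_t] = -0.0900

For an AR(p) model X_t = c + sum_i phi_i X_{t-i} + eps_t, the
one-step-ahead conditional mean is
  E[X_{t+1} | X_t, ...] = c + sum_i phi_i X_{t+1-i}.
Substitute known values:
  E[X_{t+1} | ...] = (0.41) * (3) + (0.44) * (-3)
                   = -0.0900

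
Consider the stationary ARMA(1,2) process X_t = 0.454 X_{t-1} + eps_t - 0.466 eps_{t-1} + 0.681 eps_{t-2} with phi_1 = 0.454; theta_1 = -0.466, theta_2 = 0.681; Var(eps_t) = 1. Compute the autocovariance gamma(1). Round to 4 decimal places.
\gamma(1) = 0.2409

Multiply the model equation by X_{t-k} and take expectations. With theta_0 = psi_0 = 1 and psi_j the MA(infinity) weights, this gives
  gamma(k) - sum_i phi_i gamma(k-i) = c_k,
  c_k = sigma^2 * sum_{j=k..q} theta_j psi_{j-k}   (c_k = 0 for k > q),
using gamma(-m) = gamma(m).
psi-weights needed (psi_j = theta_j + sum_i phi_i psi_{j-i}):
  psi_1 = theta_1 + phi_1 = -0.466 + (0.454) = -0.012
  psi_2 = theta_2 + phi_1 psi_1 = 0.681 + (0.454)(-0.012) = 0.675552
Right-hand sides:
  c_0 = sigma^2 (1 + theta_1 psi_1 + theta_2 psi_2) = 1 * (1 + (-0.466)(-0.012) + (0.681)(0.675552)) = 1 * 1.465643 = 1.465643
  c_1 = sigma^2 (theta_1 + theta_2 psi_1) = 1 * (-0.466 + (0.681)(-0.012)) = -0.474172
  c_2 = sigma^2 theta_2 = 1 * (0.681) = 0.681
Equations for k = 0 and k = 1 (AR order 1):
  gamma(0) = phi_1 gamma(1) + c_0
  gamma(1) = phi_1 gamma(0) + c_1
Substituting the second into the first: gamma(0) (1 - phi_1^2) = c_0 + phi_1 c_1, so
  gamma(0) = (c_0 + phi_1 c_1) / (1 - phi_1^2) = (1.465643 + (0.454)(-0.474172)) / (1 - (0.454)^2) = 1.250369 / 0.793884 = 1.575002.
  gamma(1) = phi_1 gamma(0) + c_1 = (0.454)(1.575002) + (-0.474172) = 0.240879.
Therefore gamma(1) = 0.2409 (to 4 decimal places).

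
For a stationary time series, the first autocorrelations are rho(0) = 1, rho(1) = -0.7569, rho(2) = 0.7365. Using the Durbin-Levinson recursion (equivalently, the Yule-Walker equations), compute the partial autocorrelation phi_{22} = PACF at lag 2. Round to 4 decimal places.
\phi_{22} = 0.3831

The PACF at lag k is phi_{kk}, the last component of the solution
to the Yule-Walker system G_k phi = r_k where
  (G_k)_{ij} = rho(|i - j|), (r_k)_i = rho(i), i,j = 1..k.
Equivalently, Durbin-Levinson gives phi_{kk} iteratively:
  phi_{11} = rho(1)
  phi_{kk} = [rho(k) - sum_{j=1..k-1} phi_{k-1,j} rho(k-j)]
            / [1 - sum_{j=1..k-1} phi_{k-1,j} rho(j)],
  phi_{k,j} = phi_{k-1,j} - phi_{kk} phi_{k-1,k-j},  j = 1..k-1.
Step k = 1:
  phi_11 = rho(1) = -0.7569.
Step k = 2:
  phi_22 = [rho(2) - phi_11 rho(1)] / [1 - phi_11 rho(1)] = [0.7365 - (-0.7569)(-0.7569)] / [1 - (-0.7569)(-0.7569)]
         = 0.16360239 / 0.42710239 = 0.3831.
Therefore phi_{22} = 0.3831.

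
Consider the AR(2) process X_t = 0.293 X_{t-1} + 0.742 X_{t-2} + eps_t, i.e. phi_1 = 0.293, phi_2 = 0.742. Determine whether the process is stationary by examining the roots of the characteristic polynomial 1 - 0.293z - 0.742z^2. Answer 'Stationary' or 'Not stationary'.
\text{Not stationary}

The AR(p) characteristic polynomial is P(z) = 1 - 0.293z - 0.742z^2.
Stationarity requires all roots to lie outside the unit circle, i.e. |z| > 1 for every root.
Set 1 + (-0.293) z + (-0.742) z^2 = 0, i.e. a z^2 + b z + c = 0 with a = -0.742, b = -0.293, c = 1.
Discriminant D = b^2 - 4ac = (-0.293)^2 - 4*(-0.742)*1 = 0.085849 - (-2.968) = 3.053849.
D >= 0, so the roots are real: z = (-b +/- sqrt(D)) / (2a) = (0.293 +/- 1.747527) / (-1.484).
  z_1 = (0.293 + 1.747527) / (-1.484) = -1.375,   |z_1| = 1.375.
  z_2 = (0.293 - 1.747527) / (-1.484) = 0.9801,   |z_2| = 0.9801.
Moduli of all roots: 1.3750, 0.9801.
All moduli strictly greater than 1? No.
Verdict: Not stationary.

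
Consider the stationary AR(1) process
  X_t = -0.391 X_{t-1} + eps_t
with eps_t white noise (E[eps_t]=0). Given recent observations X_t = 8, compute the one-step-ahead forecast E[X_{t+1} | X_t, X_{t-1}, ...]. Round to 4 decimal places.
E[X_{t+1} \mid \mathcal F_t] = -3.1280

For an AR(p) model X_t = c + sum_i phi_i X_{t-i} + eps_t, the
one-step-ahead conditional mean is
  E[X_{t+1} | X_t, ...] = c + sum_i phi_i X_{t+1-i}.
Substitute known values:
  E[X_{t+1} | ...] = (-0.391) * (8)
                   = -3.1280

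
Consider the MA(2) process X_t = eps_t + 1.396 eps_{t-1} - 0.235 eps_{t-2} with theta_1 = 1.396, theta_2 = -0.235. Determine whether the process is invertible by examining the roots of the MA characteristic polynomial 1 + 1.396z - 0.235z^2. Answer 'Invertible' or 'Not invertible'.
\text{Not invertible}

The MA(q) characteristic polynomial is P(z) = 1 + 1.396z - 0.235z^2.
Invertibility requires all roots to lie outside the unit circle, i.e. |z| > 1 for every root.
Set 1 + (1.396) z + (-0.235) z^2 = 0, i.e. a z^2 + b z + c = 0 with a = -0.235, b = 1.396, c = 1.
Discriminant D = b^2 - 4ac = (1.396)^2 - 4*(-0.235)*1 = 1.948816 - (-0.94) = 2.888816.
D >= 0, so the roots are real: z = (-b +/- sqrt(D)) / (2a) = (-1.396 +/- 1.699652) / (-0.47).
  z_1 = (-1.396 + 1.699652) / (-0.47) = -0.6461,   |z_1| = 0.6461.
  z_2 = (-1.396 - 1.699652) / (-0.47) = 6.5865,   |z_2| = 6.5865.
Moduli of all roots: 0.6461, 6.5865.
All moduli strictly greater than 1? No.
Verdict: Not invertible.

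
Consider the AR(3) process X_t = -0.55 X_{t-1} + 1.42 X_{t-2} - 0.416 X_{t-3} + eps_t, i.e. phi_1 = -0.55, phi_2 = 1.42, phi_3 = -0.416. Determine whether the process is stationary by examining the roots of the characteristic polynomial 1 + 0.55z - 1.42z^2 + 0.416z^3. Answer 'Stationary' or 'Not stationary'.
\text{Not stationary}

The AR(p) characteristic polynomial is P(z) = 1 + 0.55z - 1.42z^2 + 0.416z^3.
Stationarity requires all roots to lie outside the unit circle, i.e. |z| > 1 for every root.
Degree 3: look for a simple real root z0 first, then factor out (1 - z/z0) and solve the remaining quadratic.
Testing z0 = 2.5: P(2.5) = 1 + (0.55)(2.5) + (-1.42)(2.5)^2 + (0.416)(2.5)^3
  = 1 + (1.375) + (-8.875) + (6.5) = 0.  So z_0 = 2.5 is a root, |z_0| = 2.5.
Divide out the factor (1 - 0.4 z) = (1 - z/z0) (since 1/z0 = 0.4):
  P(z) = (1 - 0.4 z)(1 + (0.95) z + (-1.04) z^2)
  [check: z-coef 0.95 - (0.4) = 0.55; z^2-coef -1.04 - (0.4)(0.95) = -1.42; z^3-coef -(0.4)(-1.04) = 0.416.]
Remaining roots from the quadratic factor 1 + (0.95) z + (-1.04) z^2:
  Set 1 + (0.95) z + (-1.04) z^2 = 0, i.e. a z^2 + b z + c = 0 with a = -1.04, b = 0.95, c = 1.
  Discriminant D = b^2 - 4ac = (0.95)^2 - 4*(-1.04)*1 = 0.9025 - (-4.16) = 5.0625.
  D >= 0, so the roots are real: z = (-b +/- sqrt(D)) / (2a) = (-0.95 +/- 2.25) / (-2.08).
    z_1 = (-0.95 + 2.25) / (-2.08) = -0.625,   |z_1| = 0.625.
    z_2 = (-0.95 - 2.25) / (-2.08) = 1.5385,   |z_2| = 1.5385.
Moduli of all roots: 2.5000, 0.6250, 1.5385.
All moduli strictly greater than 1? No.
Verdict: Not stationary.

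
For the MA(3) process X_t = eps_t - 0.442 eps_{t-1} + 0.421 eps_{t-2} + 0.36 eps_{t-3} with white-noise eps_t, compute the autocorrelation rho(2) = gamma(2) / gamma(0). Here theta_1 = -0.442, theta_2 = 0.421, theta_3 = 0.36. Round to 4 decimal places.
\rho(2) = 0.1743

For an MA(q) process with theta_0 = 1, the autocovariance is
  gamma(k) = sigma^2 * sum_{i=0..q-k} theta_i * theta_{i+k},
and rho(k) = gamma(k) / gamma(0). Sigma^2 cancels.
  numerator   = (1)*(0.421) + (-0.442)*(0.36) = 0.26188.
  denominator = (1)^2 + (-0.442)^2 + (0.421)^2 + (0.36)^2 = 1.502205.
  rho(2) = 0.26188 / 1.502205 = 0.1743.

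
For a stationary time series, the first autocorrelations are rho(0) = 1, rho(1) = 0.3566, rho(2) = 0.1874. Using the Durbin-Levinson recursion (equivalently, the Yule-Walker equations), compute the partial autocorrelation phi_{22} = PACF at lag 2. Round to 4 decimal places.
\phi_{22} = 0.0690

The PACF at lag k is phi_{kk}, the last component of the solution
to the Yule-Walker system G_k phi = r_k where
  (G_k)_{ij} = rho(|i - j|), (r_k)_i = rho(i), i,j = 1..k.
Equivalently, Durbin-Levinson gives phi_{kk} iteratively:
  phi_{11} = rho(1)
  phi_{kk} = [rho(k) - sum_{j=1..k-1} phi_{k-1,j} rho(k-j)]
            / [1 - sum_{j=1..k-1} phi_{k-1,j} rho(j)],
  phi_{k,j} = phi_{k-1,j} - phi_{kk} phi_{k-1,k-j},  j = 1..k-1.
Step k = 1:
  phi_11 = rho(1) = 0.3566.
Step k = 2:
  phi_22 = [rho(2) - phi_11 rho(1)] / [1 - phi_11 rho(1)] = [0.1874 - (0.3566)(0.3566)] / [1 - (0.3566)(0.3566)]
         = 0.06023644 / 0.87283644 = 0.069.
Therefore phi_{22} = 0.0690.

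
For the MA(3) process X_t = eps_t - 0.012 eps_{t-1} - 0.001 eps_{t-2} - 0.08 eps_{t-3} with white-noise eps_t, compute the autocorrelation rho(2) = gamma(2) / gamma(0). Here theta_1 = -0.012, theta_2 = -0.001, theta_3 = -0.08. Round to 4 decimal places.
\rho(2) = 0.0000

For an MA(q) process with theta_0 = 1, the autocovariance is
  gamma(k) = sigma^2 * sum_{i=0..q-k} theta_i * theta_{i+k},
and rho(k) = gamma(k) / gamma(0). Sigma^2 cancels.
  numerator   = (1)*(-0.001) + (-0.012)*(-0.08) = -0.00004.
  denominator = (1)^2 + (-0.012)^2 + (-0.001)^2 + (-0.08)^2 = 1.006545.
  rho(2) = -0.00004 / 1.006545 = 0.0000.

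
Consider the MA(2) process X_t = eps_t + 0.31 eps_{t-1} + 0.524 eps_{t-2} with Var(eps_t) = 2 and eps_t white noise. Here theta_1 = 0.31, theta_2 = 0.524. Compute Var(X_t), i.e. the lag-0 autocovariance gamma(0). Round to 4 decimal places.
\gamma(0) = 2.7414

For an MA(q) process X_t = eps_t + sum_i theta_i eps_{t-i} with
Var(eps_t) = sigma^2, the variance is
  gamma(0) = sigma^2 * (1 + sum_i theta_i^2).
  sum_i theta_i^2 = (0.31)^2 + (0.524)^2 = 0.0961 + 0.274576 = 0.370676.
  gamma(0) = 2 * (1 + 0.370676) = 2 * 1.370676 = 2.741352, which rounds to 2.7414.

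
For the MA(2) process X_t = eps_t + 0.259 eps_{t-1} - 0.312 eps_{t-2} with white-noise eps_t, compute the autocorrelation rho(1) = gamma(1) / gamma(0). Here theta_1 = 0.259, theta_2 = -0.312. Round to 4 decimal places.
\rho(1) = 0.1530

For an MA(q) process with theta_0 = 1, the autocovariance is
  gamma(k) = sigma^2 * sum_{i=0..q-k} theta_i * theta_{i+k},
and rho(k) = gamma(k) / gamma(0). Sigma^2 cancels.
  numerator   = (1)*(0.259) + (0.259)*(-0.312) = 0.178192.
  denominator = (1)^2 + (0.259)^2 + (-0.312)^2 = 1.164425.
  rho(1) = 0.178192 / 1.164425 = 0.1530.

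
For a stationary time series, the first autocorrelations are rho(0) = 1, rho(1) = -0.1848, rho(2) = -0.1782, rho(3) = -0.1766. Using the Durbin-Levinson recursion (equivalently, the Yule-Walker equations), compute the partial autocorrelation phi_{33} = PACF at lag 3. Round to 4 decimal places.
\phi_{33} = -0.2800

The PACF at lag k is phi_{kk}, the last component of the solution
to the Yule-Walker system G_k phi = r_k where
  (G_k)_{ij} = rho(|i - j|), (r_k)_i = rho(i), i,j = 1..k.
Equivalently, Durbin-Levinson gives phi_{kk} iteratively:
  phi_{11} = rho(1)
  phi_{kk} = [rho(k) - sum_{j=1..k-1} phi_{k-1,j} rho(k-j)]
            / [1 - sum_{j=1..k-1} phi_{k-1,j} rho(j)],
  phi_{k,j} = phi_{k-1,j} - phi_{kk} phi_{k-1,k-j},  j = 1..k-1.
Step k = 1:
  phi_11 = rho(1) = -0.1848.
Step k = 2:
  phi_22 = [rho(2) - phi_11 rho(1)] / [1 - phi_11 rho(1)] = [-0.1782 - (-0.1848)(-0.1848)] / [1 - (-0.1848)(-0.1848)]
         = -0.21235104 / 0.96584896 = -0.219859.
  Update: phi_21 = phi_11 - phi_22 phi_11 = -0.1848 - (-0.219859)(-0.1848) = -0.22543.
Step k = 3:
  phi_33 = [rho(3) - phi_21 rho(2) - phi_22 rho(1)] / [1 - phi_21 rho(1) - phi_22 rho(2)]
    numerator   = -0.1766 - (-0.22543)(-0.1782) - (-0.219859)(-0.1848) = -0.25740166
    denominator = 1 - (-0.22543)(-0.1848) - (-0.219859)(-0.1782) = 0.91916157
  phi_33 = -0.25740166 / 0.91916157 = -0.28.
Therefore phi_{33} = -0.2800.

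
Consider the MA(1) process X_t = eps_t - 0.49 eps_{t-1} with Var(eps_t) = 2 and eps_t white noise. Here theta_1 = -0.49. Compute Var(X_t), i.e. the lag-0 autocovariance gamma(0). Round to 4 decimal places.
\gamma(0) = 2.4802

For an MA(q) process X_t = eps_t + sum_i theta_i eps_{t-i} with
Var(eps_t) = sigma^2, the variance is
  gamma(0) = sigma^2 * (1 + sum_i theta_i^2).
  sum_i theta_i^2 = (-0.49)^2 = 0.2401.
  gamma(0) = 2 * (1 + 0.2401) = 2 * 1.2401 = 2.4802.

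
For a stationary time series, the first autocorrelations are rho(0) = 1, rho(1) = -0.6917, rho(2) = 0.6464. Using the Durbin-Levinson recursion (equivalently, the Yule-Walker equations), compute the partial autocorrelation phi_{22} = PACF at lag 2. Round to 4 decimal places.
\phi_{22} = 0.3220

The PACF at lag k is phi_{kk}, the last component of the solution
to the Yule-Walker system G_k phi = r_k where
  (G_k)_{ij} = rho(|i - j|), (r_k)_i = rho(i), i,j = 1..k.
Equivalently, Durbin-Levinson gives phi_{kk} iteratively:
  phi_{11} = rho(1)
  phi_{kk} = [rho(k) - sum_{j=1..k-1} phi_{k-1,j} rho(k-j)]
            / [1 - sum_{j=1..k-1} phi_{k-1,j} rho(j)],
  phi_{k,j} = phi_{k-1,j} - phi_{kk} phi_{k-1,k-j},  j = 1..k-1.
Step k = 1:
  phi_11 = rho(1) = -0.6917.
Step k = 2:
  phi_22 = [rho(2) - phi_11 rho(1)] / [1 - phi_11 rho(1)] = [0.6464 - (-0.6917)(-0.6917)] / [1 - (-0.6917)(-0.6917)]
         = 0.16795111 / 0.52155111 = 0.322.
Therefore phi_{22} = 0.3220.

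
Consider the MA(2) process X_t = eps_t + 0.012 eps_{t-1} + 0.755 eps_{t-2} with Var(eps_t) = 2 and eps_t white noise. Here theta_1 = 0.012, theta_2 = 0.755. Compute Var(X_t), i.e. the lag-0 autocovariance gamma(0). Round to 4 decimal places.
\gamma(0) = 3.1403

For an MA(q) process X_t = eps_t + sum_i theta_i eps_{t-i} with
Var(eps_t) = sigma^2, the variance is
  gamma(0) = sigma^2 * (1 + sum_i theta_i^2).
  sum_i theta_i^2 = (0.012)^2 + (0.755)^2 = 0.000144 + 0.570025 = 0.570169.
  gamma(0) = 2 * (1 + 0.570169) = 2 * 1.570169 = 3.140338, which rounds to 3.1403.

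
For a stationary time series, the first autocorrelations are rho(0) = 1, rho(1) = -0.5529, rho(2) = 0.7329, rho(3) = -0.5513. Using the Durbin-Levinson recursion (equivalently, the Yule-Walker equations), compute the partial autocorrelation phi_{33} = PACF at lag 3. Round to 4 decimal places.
\phi_{33} = -0.1280

The PACF at lag k is phi_{kk}, the last component of the solution
to the Yule-Walker system G_k phi = r_k where
  (G_k)_{ij} = rho(|i - j|), (r_k)_i = rho(i), i,j = 1..k.
Equivalently, Durbin-Levinson gives phi_{kk} iteratively:
  phi_{11} = rho(1)
  phi_{kk} = [rho(k) - sum_{j=1..k-1} phi_{k-1,j} rho(k-j)]
            / [1 - sum_{j=1..k-1} phi_{k-1,j} rho(j)],
  phi_{k,j} = phi_{k-1,j} - phi_{kk} phi_{k-1,k-j},  j = 1..k-1.
Step k = 1:
  phi_11 = rho(1) = -0.5529.
Step k = 2:
  phi_22 = [rho(2) - phi_11 rho(1)] / [1 - phi_11 rho(1)] = [0.7329 - (-0.5529)(-0.5529)] / [1 - (-0.5529)(-0.5529)]
         = 0.42720159 / 0.69430159 = 0.615297.
  Update: phi_21 = phi_11 - phi_22 phi_11 = -0.5529 - (0.615297)(-0.5529) = -0.212702.
Step k = 3:
  phi_33 = [rho(3) - phi_21 rho(2) - phi_22 rho(1)] / [1 - phi_21 rho(1) - phi_22 rho(2)]
    numerator   = -0.5513 - (-0.212702)(0.7329) - (0.615297)(-0.5529) = -0.0552128
    denominator = 1 - (-0.212702)(-0.5529) - (0.615297)(0.7329) = 0.43144579
  phi_33 = -0.0552128 / 0.43144579 = -0.128.
Therefore phi_{33} = -0.1280.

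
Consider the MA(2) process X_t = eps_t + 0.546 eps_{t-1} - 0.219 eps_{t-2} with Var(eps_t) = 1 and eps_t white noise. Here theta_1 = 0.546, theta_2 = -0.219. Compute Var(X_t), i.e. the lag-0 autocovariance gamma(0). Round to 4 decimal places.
\gamma(0) = 1.3461

For an MA(q) process X_t = eps_t + sum_i theta_i eps_{t-i} with
Var(eps_t) = sigma^2, the variance is
  gamma(0) = sigma^2 * (1 + sum_i theta_i^2).
  sum_i theta_i^2 = (0.546)^2 + (-0.219)^2 = 0.298116 + 0.047961 = 0.346077.
  gamma(0) = 1 * (1 + 0.346077) = 1 * 1.346077 = 1.346077, which rounds to 1.3461.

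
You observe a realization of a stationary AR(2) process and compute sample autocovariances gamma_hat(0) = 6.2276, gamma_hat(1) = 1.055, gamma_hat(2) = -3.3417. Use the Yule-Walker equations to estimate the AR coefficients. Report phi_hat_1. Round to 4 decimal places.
\hat\phi_{1} = 0.2680

The Yule-Walker equations for an AR(p) process read, in matrix form,
  Gamma_p phi = r_p,   with   (Gamma_p)_{ij} = gamma(|i - j|),
                       (r_p)_i = gamma(i),   i,j = 1..p.
Substitute the sample gammas (Toeplitz matrix and right-hand side of size 2):
  Gamma_p = [[6.2276, 1.055], [1.055, 6.2276]]
  r_p     = [1.055, -3.3417]
Written out:
  6.2276 phi_1 + 1.055 phi_2 = 1.055
  1.055 phi_1 + 6.2276 phi_2 = -3.3417
Solve by Cramer's rule:
  det = gamma(0)^2 - gamma(1)^2 = (6.2276)^2 - (1.055)^2 = 38.78300176 - 1.113025 = 37.66997676
  phi_hat_1 = [gamma(1) gamma(0) - gamma(1) gamma(2)] / det = [(1.055)(6.2276) - (1.055)(-3.3417)] / 37.66997676 = 10.0956115 / 37.66997676 = 0.268
  phi_hat_2 = [gamma(0) gamma(2) - gamma(1)^2] / det = [(6.2276)(-3.3417) - (1.055)^2] / 37.66997676 = -21.92379592 / 37.66997676 = -0.582
So phi_hat = [0.2680, -0.5820].
Therefore phi_hat_1 = 0.2680.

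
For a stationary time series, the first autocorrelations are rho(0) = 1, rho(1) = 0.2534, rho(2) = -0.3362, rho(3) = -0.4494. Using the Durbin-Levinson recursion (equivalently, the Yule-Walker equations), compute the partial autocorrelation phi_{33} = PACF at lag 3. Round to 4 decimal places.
\phi_{33} = -0.2869

The PACF at lag k is phi_{kk}, the last component of the solution
to the Yule-Walker system G_k phi = r_k where
  (G_k)_{ij} = rho(|i - j|), (r_k)_i = rho(i), i,j = 1..k.
Equivalently, Durbin-Levinson gives phi_{kk} iteratively:
  phi_{11} = rho(1)
  phi_{kk} = [rho(k) - sum_{j=1..k-1} phi_{k-1,j} rho(k-j)]
            / [1 - sum_{j=1..k-1} phi_{k-1,j} rho(j)],
  phi_{k,j} = phi_{k-1,j} - phi_{kk} phi_{k-1,k-j},  j = 1..k-1.
Step k = 1:
  phi_11 = rho(1) = 0.2534.
Step k = 2:
  phi_22 = [rho(2) - phi_11 rho(1)] / [1 - phi_11 rho(1)] = [-0.3362 - (0.2534)(0.2534)] / [1 - (0.2534)(0.2534)]
         = -0.40041156 / 0.93578844 = -0.427887.
  Update: phi_21 = phi_11 - phi_22 phi_11 = 0.2534 - (-0.427887)(0.2534) = 0.361827.
Step k = 3:
  phi_33 = [rho(3) - phi_21 rho(2) - phi_22 rho(1)] / [1 - phi_21 rho(1) - phi_22 rho(2)]
    numerator   = -0.4494 - (0.361827)(-0.3362) - (-0.427887)(0.2534) = -0.2193274
    denominator = 1 - (0.361827)(0.2534) - (-0.427887)(-0.3362) = 0.7644576
  phi_33 = -0.2193274 / 0.7644576 = -0.2869.
Therefore phi_{33} = -0.2869.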